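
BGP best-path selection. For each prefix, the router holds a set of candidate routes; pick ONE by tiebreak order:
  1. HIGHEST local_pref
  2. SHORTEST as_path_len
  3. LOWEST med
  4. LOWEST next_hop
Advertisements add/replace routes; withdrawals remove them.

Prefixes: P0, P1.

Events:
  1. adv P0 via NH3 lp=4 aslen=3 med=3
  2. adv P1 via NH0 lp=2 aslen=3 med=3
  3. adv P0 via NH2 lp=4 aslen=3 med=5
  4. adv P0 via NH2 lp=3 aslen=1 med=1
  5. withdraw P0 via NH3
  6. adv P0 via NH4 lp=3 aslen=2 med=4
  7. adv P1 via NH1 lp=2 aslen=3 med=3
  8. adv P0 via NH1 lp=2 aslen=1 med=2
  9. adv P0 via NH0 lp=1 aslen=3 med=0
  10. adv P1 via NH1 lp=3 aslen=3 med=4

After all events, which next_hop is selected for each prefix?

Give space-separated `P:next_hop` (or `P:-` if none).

Answer: P0:NH2 P1:NH1

Derivation:
Op 1: best P0=NH3 P1=-
Op 2: best P0=NH3 P1=NH0
Op 3: best P0=NH3 P1=NH0
Op 4: best P0=NH3 P1=NH0
Op 5: best P0=NH2 P1=NH0
Op 6: best P0=NH2 P1=NH0
Op 7: best P0=NH2 P1=NH0
Op 8: best P0=NH2 P1=NH0
Op 9: best P0=NH2 P1=NH0
Op 10: best P0=NH2 P1=NH1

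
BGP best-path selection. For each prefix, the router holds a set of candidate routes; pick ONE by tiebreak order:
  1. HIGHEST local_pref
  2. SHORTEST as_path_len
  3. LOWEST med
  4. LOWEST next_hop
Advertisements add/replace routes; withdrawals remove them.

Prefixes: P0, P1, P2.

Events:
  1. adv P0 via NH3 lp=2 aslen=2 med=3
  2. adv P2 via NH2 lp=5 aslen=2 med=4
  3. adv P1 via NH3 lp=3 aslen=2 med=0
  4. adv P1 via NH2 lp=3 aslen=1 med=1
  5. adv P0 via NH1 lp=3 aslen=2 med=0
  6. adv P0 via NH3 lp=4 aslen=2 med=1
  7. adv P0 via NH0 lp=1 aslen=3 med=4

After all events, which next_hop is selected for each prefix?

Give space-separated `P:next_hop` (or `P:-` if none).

Answer: P0:NH3 P1:NH2 P2:NH2

Derivation:
Op 1: best P0=NH3 P1=- P2=-
Op 2: best P0=NH3 P1=- P2=NH2
Op 3: best P0=NH3 P1=NH3 P2=NH2
Op 4: best P0=NH3 P1=NH2 P2=NH2
Op 5: best P0=NH1 P1=NH2 P2=NH2
Op 6: best P0=NH3 P1=NH2 P2=NH2
Op 7: best P0=NH3 P1=NH2 P2=NH2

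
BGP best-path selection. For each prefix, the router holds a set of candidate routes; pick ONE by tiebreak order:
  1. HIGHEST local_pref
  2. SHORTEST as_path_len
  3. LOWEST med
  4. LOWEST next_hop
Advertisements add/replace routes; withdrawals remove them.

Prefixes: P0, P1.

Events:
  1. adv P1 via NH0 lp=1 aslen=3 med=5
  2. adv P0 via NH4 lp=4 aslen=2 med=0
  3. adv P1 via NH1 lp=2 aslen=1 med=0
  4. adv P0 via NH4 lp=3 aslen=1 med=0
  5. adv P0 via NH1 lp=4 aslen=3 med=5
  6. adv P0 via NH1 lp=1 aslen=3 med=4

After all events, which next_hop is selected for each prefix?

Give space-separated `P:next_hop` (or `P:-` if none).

Answer: P0:NH4 P1:NH1

Derivation:
Op 1: best P0=- P1=NH0
Op 2: best P0=NH4 P1=NH0
Op 3: best P0=NH4 P1=NH1
Op 4: best P0=NH4 P1=NH1
Op 5: best P0=NH1 P1=NH1
Op 6: best P0=NH4 P1=NH1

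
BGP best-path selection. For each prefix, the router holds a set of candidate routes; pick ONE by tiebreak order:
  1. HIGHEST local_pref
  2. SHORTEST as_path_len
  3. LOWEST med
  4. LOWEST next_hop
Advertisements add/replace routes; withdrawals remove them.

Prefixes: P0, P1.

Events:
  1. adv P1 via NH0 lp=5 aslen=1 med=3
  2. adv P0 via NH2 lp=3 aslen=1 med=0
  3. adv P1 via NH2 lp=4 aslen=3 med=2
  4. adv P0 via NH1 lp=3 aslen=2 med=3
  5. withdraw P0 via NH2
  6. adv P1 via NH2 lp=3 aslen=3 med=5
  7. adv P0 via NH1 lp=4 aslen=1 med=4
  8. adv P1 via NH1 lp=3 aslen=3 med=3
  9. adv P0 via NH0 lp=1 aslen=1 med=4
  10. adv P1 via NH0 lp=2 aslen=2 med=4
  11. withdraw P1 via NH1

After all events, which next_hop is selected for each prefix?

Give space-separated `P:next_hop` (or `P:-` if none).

Op 1: best P0=- P1=NH0
Op 2: best P0=NH2 P1=NH0
Op 3: best P0=NH2 P1=NH0
Op 4: best P0=NH2 P1=NH0
Op 5: best P0=NH1 P1=NH0
Op 6: best P0=NH1 P1=NH0
Op 7: best P0=NH1 P1=NH0
Op 8: best P0=NH1 P1=NH0
Op 9: best P0=NH1 P1=NH0
Op 10: best P0=NH1 P1=NH1
Op 11: best P0=NH1 P1=NH2

Answer: P0:NH1 P1:NH2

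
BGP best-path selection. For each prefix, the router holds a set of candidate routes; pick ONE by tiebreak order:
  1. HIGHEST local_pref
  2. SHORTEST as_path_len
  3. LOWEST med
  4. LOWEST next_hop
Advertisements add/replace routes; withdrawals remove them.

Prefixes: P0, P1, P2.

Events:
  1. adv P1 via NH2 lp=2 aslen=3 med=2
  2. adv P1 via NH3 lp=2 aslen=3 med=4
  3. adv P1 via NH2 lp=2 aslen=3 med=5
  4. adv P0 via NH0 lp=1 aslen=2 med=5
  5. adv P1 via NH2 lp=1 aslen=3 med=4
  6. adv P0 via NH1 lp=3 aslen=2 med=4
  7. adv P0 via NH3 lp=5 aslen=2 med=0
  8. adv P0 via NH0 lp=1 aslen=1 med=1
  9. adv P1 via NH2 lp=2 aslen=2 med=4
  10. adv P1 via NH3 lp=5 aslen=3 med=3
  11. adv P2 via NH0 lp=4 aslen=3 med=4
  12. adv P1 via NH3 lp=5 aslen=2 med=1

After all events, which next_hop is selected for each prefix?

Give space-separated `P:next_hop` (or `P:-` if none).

Op 1: best P0=- P1=NH2 P2=-
Op 2: best P0=- P1=NH2 P2=-
Op 3: best P0=- P1=NH3 P2=-
Op 4: best P0=NH0 P1=NH3 P2=-
Op 5: best P0=NH0 P1=NH3 P2=-
Op 6: best P0=NH1 P1=NH3 P2=-
Op 7: best P0=NH3 P1=NH3 P2=-
Op 8: best P0=NH3 P1=NH3 P2=-
Op 9: best P0=NH3 P1=NH2 P2=-
Op 10: best P0=NH3 P1=NH3 P2=-
Op 11: best P0=NH3 P1=NH3 P2=NH0
Op 12: best P0=NH3 P1=NH3 P2=NH0

Answer: P0:NH3 P1:NH3 P2:NH0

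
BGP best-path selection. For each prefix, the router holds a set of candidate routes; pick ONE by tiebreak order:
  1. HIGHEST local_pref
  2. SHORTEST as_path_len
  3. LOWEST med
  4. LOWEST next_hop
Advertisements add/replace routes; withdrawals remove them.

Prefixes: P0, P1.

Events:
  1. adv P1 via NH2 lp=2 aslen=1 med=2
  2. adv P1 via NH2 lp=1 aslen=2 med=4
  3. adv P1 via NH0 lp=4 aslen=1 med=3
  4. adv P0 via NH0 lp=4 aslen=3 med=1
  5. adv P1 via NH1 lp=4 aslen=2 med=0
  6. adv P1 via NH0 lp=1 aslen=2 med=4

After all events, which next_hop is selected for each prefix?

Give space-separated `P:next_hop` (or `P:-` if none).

Answer: P0:NH0 P1:NH1

Derivation:
Op 1: best P0=- P1=NH2
Op 2: best P0=- P1=NH2
Op 3: best P0=- P1=NH0
Op 4: best P0=NH0 P1=NH0
Op 5: best P0=NH0 P1=NH0
Op 6: best P0=NH0 P1=NH1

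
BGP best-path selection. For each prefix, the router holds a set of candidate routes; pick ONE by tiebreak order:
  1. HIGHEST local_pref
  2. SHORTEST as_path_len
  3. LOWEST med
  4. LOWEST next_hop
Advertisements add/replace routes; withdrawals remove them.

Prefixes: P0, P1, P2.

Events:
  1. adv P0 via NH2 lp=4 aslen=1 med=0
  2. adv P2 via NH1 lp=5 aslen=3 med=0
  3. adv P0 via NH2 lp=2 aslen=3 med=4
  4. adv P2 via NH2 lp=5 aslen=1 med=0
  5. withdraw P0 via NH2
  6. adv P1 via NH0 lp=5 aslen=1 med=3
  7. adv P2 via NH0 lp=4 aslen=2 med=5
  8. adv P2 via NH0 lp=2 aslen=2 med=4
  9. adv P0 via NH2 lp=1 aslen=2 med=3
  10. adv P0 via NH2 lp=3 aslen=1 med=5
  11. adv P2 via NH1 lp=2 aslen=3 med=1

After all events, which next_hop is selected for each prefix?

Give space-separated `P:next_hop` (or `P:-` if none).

Answer: P0:NH2 P1:NH0 P2:NH2

Derivation:
Op 1: best P0=NH2 P1=- P2=-
Op 2: best P0=NH2 P1=- P2=NH1
Op 3: best P0=NH2 P1=- P2=NH1
Op 4: best P0=NH2 P1=- P2=NH2
Op 5: best P0=- P1=- P2=NH2
Op 6: best P0=- P1=NH0 P2=NH2
Op 7: best P0=- P1=NH0 P2=NH2
Op 8: best P0=- P1=NH0 P2=NH2
Op 9: best P0=NH2 P1=NH0 P2=NH2
Op 10: best P0=NH2 P1=NH0 P2=NH2
Op 11: best P0=NH2 P1=NH0 P2=NH2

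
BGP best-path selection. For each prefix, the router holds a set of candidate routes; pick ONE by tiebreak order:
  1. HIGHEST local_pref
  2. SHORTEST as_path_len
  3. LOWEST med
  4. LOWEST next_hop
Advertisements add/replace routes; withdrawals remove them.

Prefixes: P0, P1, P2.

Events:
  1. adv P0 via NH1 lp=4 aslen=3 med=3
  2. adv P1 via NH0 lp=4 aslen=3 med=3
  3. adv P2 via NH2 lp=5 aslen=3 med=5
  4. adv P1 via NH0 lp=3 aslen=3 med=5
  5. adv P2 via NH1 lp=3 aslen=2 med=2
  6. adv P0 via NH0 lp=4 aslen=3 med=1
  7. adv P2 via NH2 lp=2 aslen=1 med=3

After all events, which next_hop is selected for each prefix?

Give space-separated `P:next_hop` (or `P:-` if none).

Answer: P0:NH0 P1:NH0 P2:NH1

Derivation:
Op 1: best P0=NH1 P1=- P2=-
Op 2: best P0=NH1 P1=NH0 P2=-
Op 3: best P0=NH1 P1=NH0 P2=NH2
Op 4: best P0=NH1 P1=NH0 P2=NH2
Op 5: best P0=NH1 P1=NH0 P2=NH2
Op 6: best P0=NH0 P1=NH0 P2=NH2
Op 7: best P0=NH0 P1=NH0 P2=NH1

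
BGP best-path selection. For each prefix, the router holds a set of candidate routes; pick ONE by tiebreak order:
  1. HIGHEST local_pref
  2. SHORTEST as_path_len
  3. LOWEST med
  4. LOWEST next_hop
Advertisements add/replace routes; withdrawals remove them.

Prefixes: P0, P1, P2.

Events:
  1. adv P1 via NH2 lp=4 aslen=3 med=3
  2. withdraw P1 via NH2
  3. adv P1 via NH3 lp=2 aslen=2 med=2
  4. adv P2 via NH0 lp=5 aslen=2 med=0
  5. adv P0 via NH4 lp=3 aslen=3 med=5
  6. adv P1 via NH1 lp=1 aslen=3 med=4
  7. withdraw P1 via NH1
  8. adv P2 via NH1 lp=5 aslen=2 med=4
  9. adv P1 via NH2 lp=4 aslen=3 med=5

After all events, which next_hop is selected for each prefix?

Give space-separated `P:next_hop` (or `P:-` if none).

Op 1: best P0=- P1=NH2 P2=-
Op 2: best P0=- P1=- P2=-
Op 3: best P0=- P1=NH3 P2=-
Op 4: best P0=- P1=NH3 P2=NH0
Op 5: best P0=NH4 P1=NH3 P2=NH0
Op 6: best P0=NH4 P1=NH3 P2=NH0
Op 7: best P0=NH4 P1=NH3 P2=NH0
Op 8: best P0=NH4 P1=NH3 P2=NH0
Op 9: best P0=NH4 P1=NH2 P2=NH0

Answer: P0:NH4 P1:NH2 P2:NH0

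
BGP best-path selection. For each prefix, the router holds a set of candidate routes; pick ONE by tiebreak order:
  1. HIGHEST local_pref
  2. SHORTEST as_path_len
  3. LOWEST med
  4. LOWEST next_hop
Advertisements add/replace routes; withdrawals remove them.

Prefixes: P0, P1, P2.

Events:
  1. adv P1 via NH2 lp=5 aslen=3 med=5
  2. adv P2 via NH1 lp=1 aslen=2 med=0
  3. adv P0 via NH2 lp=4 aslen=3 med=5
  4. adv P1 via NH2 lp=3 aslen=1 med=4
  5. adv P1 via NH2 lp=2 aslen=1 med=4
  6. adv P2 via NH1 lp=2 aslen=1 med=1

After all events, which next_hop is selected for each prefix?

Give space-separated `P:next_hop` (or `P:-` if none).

Answer: P0:NH2 P1:NH2 P2:NH1

Derivation:
Op 1: best P0=- P1=NH2 P2=-
Op 2: best P0=- P1=NH2 P2=NH1
Op 3: best P0=NH2 P1=NH2 P2=NH1
Op 4: best P0=NH2 P1=NH2 P2=NH1
Op 5: best P0=NH2 P1=NH2 P2=NH1
Op 6: best P0=NH2 P1=NH2 P2=NH1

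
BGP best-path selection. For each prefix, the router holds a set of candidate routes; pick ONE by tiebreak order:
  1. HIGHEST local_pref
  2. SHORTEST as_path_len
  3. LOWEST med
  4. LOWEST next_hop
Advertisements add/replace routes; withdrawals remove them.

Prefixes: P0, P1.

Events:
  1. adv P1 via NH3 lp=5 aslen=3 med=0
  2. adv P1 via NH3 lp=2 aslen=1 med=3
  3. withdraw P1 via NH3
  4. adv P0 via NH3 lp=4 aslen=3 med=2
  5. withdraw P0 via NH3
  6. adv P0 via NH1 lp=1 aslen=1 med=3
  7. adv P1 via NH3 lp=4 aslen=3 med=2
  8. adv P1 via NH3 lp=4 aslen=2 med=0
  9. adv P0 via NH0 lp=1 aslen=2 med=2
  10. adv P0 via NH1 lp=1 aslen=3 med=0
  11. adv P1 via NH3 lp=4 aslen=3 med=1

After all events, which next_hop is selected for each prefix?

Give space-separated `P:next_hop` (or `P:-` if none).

Op 1: best P0=- P1=NH3
Op 2: best P0=- P1=NH3
Op 3: best P0=- P1=-
Op 4: best P0=NH3 P1=-
Op 5: best P0=- P1=-
Op 6: best P0=NH1 P1=-
Op 7: best P0=NH1 P1=NH3
Op 8: best P0=NH1 P1=NH3
Op 9: best P0=NH1 P1=NH3
Op 10: best P0=NH0 P1=NH3
Op 11: best P0=NH0 P1=NH3

Answer: P0:NH0 P1:NH3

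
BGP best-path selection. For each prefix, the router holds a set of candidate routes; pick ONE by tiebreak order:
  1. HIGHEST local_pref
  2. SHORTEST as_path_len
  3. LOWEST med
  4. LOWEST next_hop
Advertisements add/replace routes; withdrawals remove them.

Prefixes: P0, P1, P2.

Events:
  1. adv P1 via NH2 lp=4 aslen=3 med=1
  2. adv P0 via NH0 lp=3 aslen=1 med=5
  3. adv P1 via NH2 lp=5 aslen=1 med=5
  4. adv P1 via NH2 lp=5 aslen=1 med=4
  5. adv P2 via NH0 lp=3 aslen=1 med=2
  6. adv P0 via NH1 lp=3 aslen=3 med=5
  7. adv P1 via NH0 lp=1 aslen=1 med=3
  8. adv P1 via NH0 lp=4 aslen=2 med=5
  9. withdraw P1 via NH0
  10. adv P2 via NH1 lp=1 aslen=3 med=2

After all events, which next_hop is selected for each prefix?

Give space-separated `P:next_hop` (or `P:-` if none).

Op 1: best P0=- P1=NH2 P2=-
Op 2: best P0=NH0 P1=NH2 P2=-
Op 3: best P0=NH0 P1=NH2 P2=-
Op 4: best P0=NH0 P1=NH2 P2=-
Op 5: best P0=NH0 P1=NH2 P2=NH0
Op 6: best P0=NH0 P1=NH2 P2=NH0
Op 7: best P0=NH0 P1=NH2 P2=NH0
Op 8: best P0=NH0 P1=NH2 P2=NH0
Op 9: best P0=NH0 P1=NH2 P2=NH0
Op 10: best P0=NH0 P1=NH2 P2=NH0

Answer: P0:NH0 P1:NH2 P2:NH0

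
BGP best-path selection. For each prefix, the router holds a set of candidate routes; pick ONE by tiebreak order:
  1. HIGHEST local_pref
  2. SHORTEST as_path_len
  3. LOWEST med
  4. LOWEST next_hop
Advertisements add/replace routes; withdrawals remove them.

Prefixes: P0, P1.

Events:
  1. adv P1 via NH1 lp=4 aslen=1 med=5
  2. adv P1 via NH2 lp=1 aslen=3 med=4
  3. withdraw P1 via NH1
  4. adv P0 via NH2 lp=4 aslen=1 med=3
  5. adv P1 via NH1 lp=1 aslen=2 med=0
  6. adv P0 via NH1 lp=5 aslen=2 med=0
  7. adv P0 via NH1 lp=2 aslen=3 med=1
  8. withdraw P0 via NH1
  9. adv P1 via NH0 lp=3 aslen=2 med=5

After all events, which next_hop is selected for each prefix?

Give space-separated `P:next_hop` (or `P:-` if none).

Op 1: best P0=- P1=NH1
Op 2: best P0=- P1=NH1
Op 3: best P0=- P1=NH2
Op 4: best P0=NH2 P1=NH2
Op 5: best P0=NH2 P1=NH1
Op 6: best P0=NH1 P1=NH1
Op 7: best P0=NH2 P1=NH1
Op 8: best P0=NH2 P1=NH1
Op 9: best P0=NH2 P1=NH0

Answer: P0:NH2 P1:NH0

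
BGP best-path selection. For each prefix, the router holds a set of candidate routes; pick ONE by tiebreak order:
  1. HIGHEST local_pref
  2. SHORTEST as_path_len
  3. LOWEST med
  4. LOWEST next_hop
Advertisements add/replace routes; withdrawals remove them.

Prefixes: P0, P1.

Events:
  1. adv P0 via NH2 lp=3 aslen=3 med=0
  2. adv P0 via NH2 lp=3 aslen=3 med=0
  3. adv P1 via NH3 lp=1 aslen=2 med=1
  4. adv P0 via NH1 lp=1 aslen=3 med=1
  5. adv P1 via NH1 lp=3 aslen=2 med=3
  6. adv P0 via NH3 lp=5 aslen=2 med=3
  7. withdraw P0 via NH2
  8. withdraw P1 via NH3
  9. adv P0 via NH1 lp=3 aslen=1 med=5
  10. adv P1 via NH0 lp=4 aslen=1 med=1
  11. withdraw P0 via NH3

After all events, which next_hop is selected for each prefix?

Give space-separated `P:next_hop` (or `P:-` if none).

Answer: P0:NH1 P1:NH0

Derivation:
Op 1: best P0=NH2 P1=-
Op 2: best P0=NH2 P1=-
Op 3: best P0=NH2 P1=NH3
Op 4: best P0=NH2 P1=NH3
Op 5: best P0=NH2 P1=NH1
Op 6: best P0=NH3 P1=NH1
Op 7: best P0=NH3 P1=NH1
Op 8: best P0=NH3 P1=NH1
Op 9: best P0=NH3 P1=NH1
Op 10: best P0=NH3 P1=NH0
Op 11: best P0=NH1 P1=NH0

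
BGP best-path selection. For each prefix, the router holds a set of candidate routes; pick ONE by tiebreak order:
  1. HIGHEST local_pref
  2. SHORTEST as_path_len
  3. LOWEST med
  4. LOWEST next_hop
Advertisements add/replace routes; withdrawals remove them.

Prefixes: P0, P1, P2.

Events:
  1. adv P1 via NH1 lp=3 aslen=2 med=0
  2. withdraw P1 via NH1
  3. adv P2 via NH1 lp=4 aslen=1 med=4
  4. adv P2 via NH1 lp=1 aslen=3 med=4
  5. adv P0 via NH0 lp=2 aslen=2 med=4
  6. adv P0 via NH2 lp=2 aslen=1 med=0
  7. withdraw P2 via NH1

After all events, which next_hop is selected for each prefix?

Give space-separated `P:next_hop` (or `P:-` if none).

Op 1: best P0=- P1=NH1 P2=-
Op 2: best P0=- P1=- P2=-
Op 3: best P0=- P1=- P2=NH1
Op 4: best P0=- P1=- P2=NH1
Op 5: best P0=NH0 P1=- P2=NH1
Op 6: best P0=NH2 P1=- P2=NH1
Op 7: best P0=NH2 P1=- P2=-

Answer: P0:NH2 P1:- P2:-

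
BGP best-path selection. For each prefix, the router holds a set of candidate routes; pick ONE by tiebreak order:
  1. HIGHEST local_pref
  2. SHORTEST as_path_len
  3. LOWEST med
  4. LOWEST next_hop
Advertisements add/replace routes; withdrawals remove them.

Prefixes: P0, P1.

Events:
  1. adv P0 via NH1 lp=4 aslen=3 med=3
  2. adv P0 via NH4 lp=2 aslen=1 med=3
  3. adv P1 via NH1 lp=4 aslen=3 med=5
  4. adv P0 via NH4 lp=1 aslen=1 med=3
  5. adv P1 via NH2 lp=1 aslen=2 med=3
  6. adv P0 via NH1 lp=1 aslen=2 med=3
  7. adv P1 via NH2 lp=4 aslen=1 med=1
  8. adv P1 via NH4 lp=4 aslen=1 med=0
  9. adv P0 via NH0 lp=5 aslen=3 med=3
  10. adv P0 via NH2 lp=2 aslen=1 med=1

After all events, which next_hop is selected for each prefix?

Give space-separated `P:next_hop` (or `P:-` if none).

Answer: P0:NH0 P1:NH4

Derivation:
Op 1: best P0=NH1 P1=-
Op 2: best P0=NH1 P1=-
Op 3: best P0=NH1 P1=NH1
Op 4: best P0=NH1 P1=NH1
Op 5: best P0=NH1 P1=NH1
Op 6: best P0=NH4 P1=NH1
Op 7: best P0=NH4 P1=NH2
Op 8: best P0=NH4 P1=NH4
Op 9: best P0=NH0 P1=NH4
Op 10: best P0=NH0 P1=NH4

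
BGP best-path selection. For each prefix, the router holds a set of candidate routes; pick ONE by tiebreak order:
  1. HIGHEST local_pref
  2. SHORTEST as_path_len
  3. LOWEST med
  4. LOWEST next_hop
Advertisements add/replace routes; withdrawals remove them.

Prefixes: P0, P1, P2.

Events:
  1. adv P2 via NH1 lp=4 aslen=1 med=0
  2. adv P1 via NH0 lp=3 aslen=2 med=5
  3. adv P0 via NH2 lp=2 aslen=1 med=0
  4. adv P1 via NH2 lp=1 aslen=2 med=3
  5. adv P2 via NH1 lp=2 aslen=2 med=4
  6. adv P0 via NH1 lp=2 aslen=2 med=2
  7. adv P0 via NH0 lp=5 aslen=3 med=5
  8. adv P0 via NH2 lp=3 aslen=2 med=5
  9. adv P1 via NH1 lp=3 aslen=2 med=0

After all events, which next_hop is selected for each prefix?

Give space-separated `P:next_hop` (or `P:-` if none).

Op 1: best P0=- P1=- P2=NH1
Op 2: best P0=- P1=NH0 P2=NH1
Op 3: best P0=NH2 P1=NH0 P2=NH1
Op 4: best P0=NH2 P1=NH0 P2=NH1
Op 5: best P0=NH2 P1=NH0 P2=NH1
Op 6: best P0=NH2 P1=NH0 P2=NH1
Op 7: best P0=NH0 P1=NH0 P2=NH1
Op 8: best P0=NH0 P1=NH0 P2=NH1
Op 9: best P0=NH0 P1=NH1 P2=NH1

Answer: P0:NH0 P1:NH1 P2:NH1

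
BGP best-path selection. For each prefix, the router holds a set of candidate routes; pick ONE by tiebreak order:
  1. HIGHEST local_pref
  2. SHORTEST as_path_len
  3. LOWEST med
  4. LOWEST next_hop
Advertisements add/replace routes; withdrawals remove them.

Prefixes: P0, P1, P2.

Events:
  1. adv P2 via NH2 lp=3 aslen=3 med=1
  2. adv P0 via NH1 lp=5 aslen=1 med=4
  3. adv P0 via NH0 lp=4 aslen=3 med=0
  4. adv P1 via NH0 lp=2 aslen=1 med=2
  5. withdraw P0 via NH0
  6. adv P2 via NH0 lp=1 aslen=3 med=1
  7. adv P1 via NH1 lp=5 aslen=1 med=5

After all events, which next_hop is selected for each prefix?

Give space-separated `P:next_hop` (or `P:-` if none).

Answer: P0:NH1 P1:NH1 P2:NH2

Derivation:
Op 1: best P0=- P1=- P2=NH2
Op 2: best P0=NH1 P1=- P2=NH2
Op 3: best P0=NH1 P1=- P2=NH2
Op 4: best P0=NH1 P1=NH0 P2=NH2
Op 5: best P0=NH1 P1=NH0 P2=NH2
Op 6: best P0=NH1 P1=NH0 P2=NH2
Op 7: best P0=NH1 P1=NH1 P2=NH2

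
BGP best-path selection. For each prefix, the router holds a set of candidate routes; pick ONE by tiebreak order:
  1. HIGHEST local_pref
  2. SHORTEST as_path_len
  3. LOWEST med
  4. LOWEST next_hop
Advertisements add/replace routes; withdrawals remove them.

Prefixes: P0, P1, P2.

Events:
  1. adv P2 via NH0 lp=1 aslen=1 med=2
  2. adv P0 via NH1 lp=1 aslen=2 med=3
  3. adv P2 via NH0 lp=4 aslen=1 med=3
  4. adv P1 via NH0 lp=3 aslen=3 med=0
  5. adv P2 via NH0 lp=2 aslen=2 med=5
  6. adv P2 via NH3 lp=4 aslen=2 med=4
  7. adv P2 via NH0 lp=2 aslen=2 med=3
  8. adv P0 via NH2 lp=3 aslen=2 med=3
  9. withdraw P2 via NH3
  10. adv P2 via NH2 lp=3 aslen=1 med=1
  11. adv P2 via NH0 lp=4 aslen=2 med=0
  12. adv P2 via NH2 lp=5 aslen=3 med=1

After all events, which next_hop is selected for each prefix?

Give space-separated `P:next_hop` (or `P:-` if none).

Op 1: best P0=- P1=- P2=NH0
Op 2: best P0=NH1 P1=- P2=NH0
Op 3: best P0=NH1 P1=- P2=NH0
Op 4: best P0=NH1 P1=NH0 P2=NH0
Op 5: best P0=NH1 P1=NH0 P2=NH0
Op 6: best P0=NH1 P1=NH0 P2=NH3
Op 7: best P0=NH1 P1=NH0 P2=NH3
Op 8: best P0=NH2 P1=NH0 P2=NH3
Op 9: best P0=NH2 P1=NH0 P2=NH0
Op 10: best P0=NH2 P1=NH0 P2=NH2
Op 11: best P0=NH2 P1=NH0 P2=NH0
Op 12: best P0=NH2 P1=NH0 P2=NH2

Answer: P0:NH2 P1:NH0 P2:NH2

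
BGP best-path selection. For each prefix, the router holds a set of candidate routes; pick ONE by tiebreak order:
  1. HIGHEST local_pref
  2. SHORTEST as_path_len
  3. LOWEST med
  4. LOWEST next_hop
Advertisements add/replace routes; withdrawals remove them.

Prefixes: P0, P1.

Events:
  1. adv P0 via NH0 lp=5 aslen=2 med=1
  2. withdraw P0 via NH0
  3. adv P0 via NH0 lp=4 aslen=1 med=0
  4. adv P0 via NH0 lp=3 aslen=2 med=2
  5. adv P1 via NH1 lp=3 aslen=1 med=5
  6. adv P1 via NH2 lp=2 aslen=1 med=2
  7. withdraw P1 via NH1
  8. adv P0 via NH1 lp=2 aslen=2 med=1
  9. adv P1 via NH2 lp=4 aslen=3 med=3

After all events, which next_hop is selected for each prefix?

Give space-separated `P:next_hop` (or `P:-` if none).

Op 1: best P0=NH0 P1=-
Op 2: best P0=- P1=-
Op 3: best P0=NH0 P1=-
Op 4: best P0=NH0 P1=-
Op 5: best P0=NH0 P1=NH1
Op 6: best P0=NH0 P1=NH1
Op 7: best P0=NH0 P1=NH2
Op 8: best P0=NH0 P1=NH2
Op 9: best P0=NH0 P1=NH2

Answer: P0:NH0 P1:NH2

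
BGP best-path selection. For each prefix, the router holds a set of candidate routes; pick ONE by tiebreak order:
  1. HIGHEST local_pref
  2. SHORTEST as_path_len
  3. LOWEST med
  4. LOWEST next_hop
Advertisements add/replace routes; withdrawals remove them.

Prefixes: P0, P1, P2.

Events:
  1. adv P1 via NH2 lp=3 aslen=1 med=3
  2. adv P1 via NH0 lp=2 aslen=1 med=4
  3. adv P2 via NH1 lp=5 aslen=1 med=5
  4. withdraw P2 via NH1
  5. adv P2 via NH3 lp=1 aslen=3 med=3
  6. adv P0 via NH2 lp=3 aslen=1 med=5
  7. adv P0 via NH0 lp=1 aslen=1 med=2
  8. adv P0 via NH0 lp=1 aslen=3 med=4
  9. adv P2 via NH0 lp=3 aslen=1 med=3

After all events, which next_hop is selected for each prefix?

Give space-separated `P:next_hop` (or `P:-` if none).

Op 1: best P0=- P1=NH2 P2=-
Op 2: best P0=- P1=NH2 P2=-
Op 3: best P0=- P1=NH2 P2=NH1
Op 4: best P0=- P1=NH2 P2=-
Op 5: best P0=- P1=NH2 P2=NH3
Op 6: best P0=NH2 P1=NH2 P2=NH3
Op 7: best P0=NH2 P1=NH2 P2=NH3
Op 8: best P0=NH2 P1=NH2 P2=NH3
Op 9: best P0=NH2 P1=NH2 P2=NH0

Answer: P0:NH2 P1:NH2 P2:NH0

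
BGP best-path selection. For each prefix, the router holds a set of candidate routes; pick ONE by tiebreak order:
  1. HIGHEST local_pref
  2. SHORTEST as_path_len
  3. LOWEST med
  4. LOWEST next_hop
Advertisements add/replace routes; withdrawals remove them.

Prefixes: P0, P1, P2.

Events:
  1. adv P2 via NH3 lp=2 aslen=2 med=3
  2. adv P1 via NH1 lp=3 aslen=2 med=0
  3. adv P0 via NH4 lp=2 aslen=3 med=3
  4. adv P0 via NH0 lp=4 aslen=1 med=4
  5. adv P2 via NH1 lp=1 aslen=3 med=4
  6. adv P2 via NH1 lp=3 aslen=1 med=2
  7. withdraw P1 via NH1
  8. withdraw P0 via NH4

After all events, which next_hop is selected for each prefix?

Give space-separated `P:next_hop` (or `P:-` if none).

Answer: P0:NH0 P1:- P2:NH1

Derivation:
Op 1: best P0=- P1=- P2=NH3
Op 2: best P0=- P1=NH1 P2=NH3
Op 3: best P0=NH4 P1=NH1 P2=NH3
Op 4: best P0=NH0 P1=NH1 P2=NH3
Op 5: best P0=NH0 P1=NH1 P2=NH3
Op 6: best P0=NH0 P1=NH1 P2=NH1
Op 7: best P0=NH0 P1=- P2=NH1
Op 8: best P0=NH0 P1=- P2=NH1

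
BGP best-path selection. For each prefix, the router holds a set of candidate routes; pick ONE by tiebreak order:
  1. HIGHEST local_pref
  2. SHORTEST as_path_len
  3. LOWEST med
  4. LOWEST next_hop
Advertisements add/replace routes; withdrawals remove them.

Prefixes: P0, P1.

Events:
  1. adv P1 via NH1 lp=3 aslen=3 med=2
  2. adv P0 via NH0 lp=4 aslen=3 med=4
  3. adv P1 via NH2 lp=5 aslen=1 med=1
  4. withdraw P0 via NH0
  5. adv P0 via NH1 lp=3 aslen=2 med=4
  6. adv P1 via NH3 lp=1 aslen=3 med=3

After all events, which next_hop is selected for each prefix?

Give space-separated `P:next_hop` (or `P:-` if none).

Op 1: best P0=- P1=NH1
Op 2: best P0=NH0 P1=NH1
Op 3: best P0=NH0 P1=NH2
Op 4: best P0=- P1=NH2
Op 5: best P0=NH1 P1=NH2
Op 6: best P0=NH1 P1=NH2

Answer: P0:NH1 P1:NH2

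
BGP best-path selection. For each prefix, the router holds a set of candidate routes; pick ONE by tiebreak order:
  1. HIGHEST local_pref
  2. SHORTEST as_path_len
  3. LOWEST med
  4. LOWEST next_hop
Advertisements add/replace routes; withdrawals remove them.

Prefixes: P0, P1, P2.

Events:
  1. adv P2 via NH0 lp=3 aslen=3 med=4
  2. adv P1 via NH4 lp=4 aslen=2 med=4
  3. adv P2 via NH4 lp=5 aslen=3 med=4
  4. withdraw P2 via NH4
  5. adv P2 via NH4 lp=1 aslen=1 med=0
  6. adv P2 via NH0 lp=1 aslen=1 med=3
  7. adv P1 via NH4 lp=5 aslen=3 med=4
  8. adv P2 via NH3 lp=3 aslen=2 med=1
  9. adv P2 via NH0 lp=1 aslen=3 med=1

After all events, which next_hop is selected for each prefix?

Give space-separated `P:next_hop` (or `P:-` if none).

Answer: P0:- P1:NH4 P2:NH3

Derivation:
Op 1: best P0=- P1=- P2=NH0
Op 2: best P0=- P1=NH4 P2=NH0
Op 3: best P0=- P1=NH4 P2=NH4
Op 4: best P0=- P1=NH4 P2=NH0
Op 5: best P0=- P1=NH4 P2=NH0
Op 6: best P0=- P1=NH4 P2=NH4
Op 7: best P0=- P1=NH4 P2=NH4
Op 8: best P0=- P1=NH4 P2=NH3
Op 9: best P0=- P1=NH4 P2=NH3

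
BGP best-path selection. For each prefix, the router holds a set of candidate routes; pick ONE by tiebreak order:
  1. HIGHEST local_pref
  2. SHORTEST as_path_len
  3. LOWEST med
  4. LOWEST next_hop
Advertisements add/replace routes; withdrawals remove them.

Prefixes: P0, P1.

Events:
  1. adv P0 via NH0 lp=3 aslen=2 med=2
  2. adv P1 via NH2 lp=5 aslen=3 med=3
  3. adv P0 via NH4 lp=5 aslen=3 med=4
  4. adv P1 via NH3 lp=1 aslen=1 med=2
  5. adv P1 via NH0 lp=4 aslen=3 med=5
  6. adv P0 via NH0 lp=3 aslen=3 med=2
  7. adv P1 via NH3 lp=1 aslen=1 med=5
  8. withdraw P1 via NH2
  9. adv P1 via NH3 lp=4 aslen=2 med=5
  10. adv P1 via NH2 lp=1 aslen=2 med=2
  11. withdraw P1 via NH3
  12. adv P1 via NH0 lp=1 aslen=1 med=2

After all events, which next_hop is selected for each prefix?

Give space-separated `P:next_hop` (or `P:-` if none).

Answer: P0:NH4 P1:NH0

Derivation:
Op 1: best P0=NH0 P1=-
Op 2: best P0=NH0 P1=NH2
Op 3: best P0=NH4 P1=NH2
Op 4: best P0=NH4 P1=NH2
Op 5: best P0=NH4 P1=NH2
Op 6: best P0=NH4 P1=NH2
Op 7: best P0=NH4 P1=NH2
Op 8: best P0=NH4 P1=NH0
Op 9: best P0=NH4 P1=NH3
Op 10: best P0=NH4 P1=NH3
Op 11: best P0=NH4 P1=NH0
Op 12: best P0=NH4 P1=NH0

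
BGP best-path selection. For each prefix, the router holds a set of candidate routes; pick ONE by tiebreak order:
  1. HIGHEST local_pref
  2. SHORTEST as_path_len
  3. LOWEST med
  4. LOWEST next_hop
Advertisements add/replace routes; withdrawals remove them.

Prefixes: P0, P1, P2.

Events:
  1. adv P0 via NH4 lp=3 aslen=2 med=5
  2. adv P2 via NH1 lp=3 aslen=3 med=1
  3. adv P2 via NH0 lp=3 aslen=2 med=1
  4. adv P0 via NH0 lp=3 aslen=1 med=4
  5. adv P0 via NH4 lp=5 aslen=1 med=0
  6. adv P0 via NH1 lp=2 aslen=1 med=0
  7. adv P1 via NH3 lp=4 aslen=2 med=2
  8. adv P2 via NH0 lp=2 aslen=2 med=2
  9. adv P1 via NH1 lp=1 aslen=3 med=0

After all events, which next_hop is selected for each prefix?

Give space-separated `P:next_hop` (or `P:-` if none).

Answer: P0:NH4 P1:NH3 P2:NH1

Derivation:
Op 1: best P0=NH4 P1=- P2=-
Op 2: best P0=NH4 P1=- P2=NH1
Op 3: best P0=NH4 P1=- P2=NH0
Op 4: best P0=NH0 P1=- P2=NH0
Op 5: best P0=NH4 P1=- P2=NH0
Op 6: best P0=NH4 P1=- P2=NH0
Op 7: best P0=NH4 P1=NH3 P2=NH0
Op 8: best P0=NH4 P1=NH3 P2=NH1
Op 9: best P0=NH4 P1=NH3 P2=NH1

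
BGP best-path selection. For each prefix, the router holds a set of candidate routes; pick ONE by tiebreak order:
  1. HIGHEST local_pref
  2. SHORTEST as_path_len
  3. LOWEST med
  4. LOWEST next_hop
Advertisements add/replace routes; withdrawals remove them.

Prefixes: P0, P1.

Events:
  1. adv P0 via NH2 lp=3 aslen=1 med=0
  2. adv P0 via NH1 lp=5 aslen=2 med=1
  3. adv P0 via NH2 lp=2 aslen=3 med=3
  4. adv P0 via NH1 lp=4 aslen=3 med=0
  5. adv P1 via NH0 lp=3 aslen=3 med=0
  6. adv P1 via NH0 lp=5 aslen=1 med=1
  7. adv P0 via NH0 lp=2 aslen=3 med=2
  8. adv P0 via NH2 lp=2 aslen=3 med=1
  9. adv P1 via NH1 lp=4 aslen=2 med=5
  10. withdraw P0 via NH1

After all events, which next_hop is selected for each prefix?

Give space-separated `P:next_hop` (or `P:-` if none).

Answer: P0:NH2 P1:NH0

Derivation:
Op 1: best P0=NH2 P1=-
Op 2: best P0=NH1 P1=-
Op 3: best P0=NH1 P1=-
Op 4: best P0=NH1 P1=-
Op 5: best P0=NH1 P1=NH0
Op 6: best P0=NH1 P1=NH0
Op 7: best P0=NH1 P1=NH0
Op 8: best P0=NH1 P1=NH0
Op 9: best P0=NH1 P1=NH0
Op 10: best P0=NH2 P1=NH0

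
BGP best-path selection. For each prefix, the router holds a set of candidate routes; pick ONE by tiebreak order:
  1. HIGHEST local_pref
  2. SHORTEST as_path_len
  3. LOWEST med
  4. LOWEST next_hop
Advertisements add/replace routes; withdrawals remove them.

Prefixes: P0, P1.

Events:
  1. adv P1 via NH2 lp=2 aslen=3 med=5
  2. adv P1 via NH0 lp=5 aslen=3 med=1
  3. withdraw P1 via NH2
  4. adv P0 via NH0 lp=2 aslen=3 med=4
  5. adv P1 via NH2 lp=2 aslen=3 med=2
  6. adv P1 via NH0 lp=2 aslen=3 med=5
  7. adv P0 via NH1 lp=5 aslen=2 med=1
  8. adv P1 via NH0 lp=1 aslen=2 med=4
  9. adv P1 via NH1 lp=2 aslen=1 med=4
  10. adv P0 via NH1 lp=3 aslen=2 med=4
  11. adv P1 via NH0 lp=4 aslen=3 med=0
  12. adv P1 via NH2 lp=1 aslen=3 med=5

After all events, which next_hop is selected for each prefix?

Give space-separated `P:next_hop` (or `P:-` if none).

Answer: P0:NH1 P1:NH0

Derivation:
Op 1: best P0=- P1=NH2
Op 2: best P0=- P1=NH0
Op 3: best P0=- P1=NH0
Op 4: best P0=NH0 P1=NH0
Op 5: best P0=NH0 P1=NH0
Op 6: best P0=NH0 P1=NH2
Op 7: best P0=NH1 P1=NH2
Op 8: best P0=NH1 P1=NH2
Op 9: best P0=NH1 P1=NH1
Op 10: best P0=NH1 P1=NH1
Op 11: best P0=NH1 P1=NH0
Op 12: best P0=NH1 P1=NH0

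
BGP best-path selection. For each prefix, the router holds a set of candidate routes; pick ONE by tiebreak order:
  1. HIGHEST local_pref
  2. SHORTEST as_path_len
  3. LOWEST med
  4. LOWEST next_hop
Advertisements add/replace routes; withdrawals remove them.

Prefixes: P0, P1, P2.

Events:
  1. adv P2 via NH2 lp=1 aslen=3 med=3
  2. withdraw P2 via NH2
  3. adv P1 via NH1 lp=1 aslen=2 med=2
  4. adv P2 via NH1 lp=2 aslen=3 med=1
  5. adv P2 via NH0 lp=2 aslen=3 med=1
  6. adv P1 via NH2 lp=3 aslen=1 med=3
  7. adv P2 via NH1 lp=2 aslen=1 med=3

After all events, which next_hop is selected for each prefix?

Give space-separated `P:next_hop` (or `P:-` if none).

Op 1: best P0=- P1=- P2=NH2
Op 2: best P0=- P1=- P2=-
Op 3: best P0=- P1=NH1 P2=-
Op 4: best P0=- P1=NH1 P2=NH1
Op 5: best P0=- P1=NH1 P2=NH0
Op 6: best P0=- P1=NH2 P2=NH0
Op 7: best P0=- P1=NH2 P2=NH1

Answer: P0:- P1:NH2 P2:NH1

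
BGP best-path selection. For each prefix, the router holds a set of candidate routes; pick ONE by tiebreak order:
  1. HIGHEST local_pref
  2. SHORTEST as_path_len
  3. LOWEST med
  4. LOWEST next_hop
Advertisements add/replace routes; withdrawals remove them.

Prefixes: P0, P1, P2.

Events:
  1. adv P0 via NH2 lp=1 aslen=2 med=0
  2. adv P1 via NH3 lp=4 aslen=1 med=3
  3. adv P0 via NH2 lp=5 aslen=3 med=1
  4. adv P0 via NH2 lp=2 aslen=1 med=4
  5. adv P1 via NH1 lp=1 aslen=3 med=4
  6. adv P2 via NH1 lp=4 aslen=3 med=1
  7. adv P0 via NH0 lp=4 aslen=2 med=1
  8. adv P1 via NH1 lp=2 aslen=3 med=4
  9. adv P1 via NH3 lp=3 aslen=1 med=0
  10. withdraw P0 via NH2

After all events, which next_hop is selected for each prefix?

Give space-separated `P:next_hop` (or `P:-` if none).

Op 1: best P0=NH2 P1=- P2=-
Op 2: best P0=NH2 P1=NH3 P2=-
Op 3: best P0=NH2 P1=NH3 P2=-
Op 4: best P0=NH2 P1=NH3 P2=-
Op 5: best P0=NH2 P1=NH3 P2=-
Op 6: best P0=NH2 P1=NH3 P2=NH1
Op 7: best P0=NH0 P1=NH3 P2=NH1
Op 8: best P0=NH0 P1=NH3 P2=NH1
Op 9: best P0=NH0 P1=NH3 P2=NH1
Op 10: best P0=NH0 P1=NH3 P2=NH1

Answer: P0:NH0 P1:NH3 P2:NH1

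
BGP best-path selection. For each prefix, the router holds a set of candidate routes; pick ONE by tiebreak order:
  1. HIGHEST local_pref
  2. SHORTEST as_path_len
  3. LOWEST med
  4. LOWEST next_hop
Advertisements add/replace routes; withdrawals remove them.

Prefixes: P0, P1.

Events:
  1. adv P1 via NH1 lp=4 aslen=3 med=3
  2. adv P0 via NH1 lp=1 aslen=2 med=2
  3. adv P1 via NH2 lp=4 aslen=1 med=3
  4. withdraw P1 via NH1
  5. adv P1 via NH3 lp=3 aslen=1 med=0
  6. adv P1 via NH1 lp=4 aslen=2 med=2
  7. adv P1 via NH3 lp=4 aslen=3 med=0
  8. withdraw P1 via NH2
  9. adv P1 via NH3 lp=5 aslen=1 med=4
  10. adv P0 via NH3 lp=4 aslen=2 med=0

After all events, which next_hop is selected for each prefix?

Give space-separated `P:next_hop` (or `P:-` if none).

Op 1: best P0=- P1=NH1
Op 2: best P0=NH1 P1=NH1
Op 3: best P0=NH1 P1=NH2
Op 4: best P0=NH1 P1=NH2
Op 5: best P0=NH1 P1=NH2
Op 6: best P0=NH1 P1=NH2
Op 7: best P0=NH1 P1=NH2
Op 8: best P0=NH1 P1=NH1
Op 9: best P0=NH1 P1=NH3
Op 10: best P0=NH3 P1=NH3

Answer: P0:NH3 P1:NH3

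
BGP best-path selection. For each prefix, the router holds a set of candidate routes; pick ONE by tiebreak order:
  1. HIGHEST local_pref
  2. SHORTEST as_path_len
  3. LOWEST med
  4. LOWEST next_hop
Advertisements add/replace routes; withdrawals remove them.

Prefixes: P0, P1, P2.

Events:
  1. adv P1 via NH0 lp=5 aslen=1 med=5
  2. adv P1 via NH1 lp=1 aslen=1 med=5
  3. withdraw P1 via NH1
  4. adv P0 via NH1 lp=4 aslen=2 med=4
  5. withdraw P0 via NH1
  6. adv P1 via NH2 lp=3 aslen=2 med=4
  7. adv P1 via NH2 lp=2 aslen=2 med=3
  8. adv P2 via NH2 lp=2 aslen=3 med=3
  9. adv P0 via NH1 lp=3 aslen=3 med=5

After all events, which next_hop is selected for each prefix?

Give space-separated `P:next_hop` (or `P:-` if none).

Answer: P0:NH1 P1:NH0 P2:NH2

Derivation:
Op 1: best P0=- P1=NH0 P2=-
Op 2: best P0=- P1=NH0 P2=-
Op 3: best P0=- P1=NH0 P2=-
Op 4: best P0=NH1 P1=NH0 P2=-
Op 5: best P0=- P1=NH0 P2=-
Op 6: best P0=- P1=NH0 P2=-
Op 7: best P0=- P1=NH0 P2=-
Op 8: best P0=- P1=NH0 P2=NH2
Op 9: best P0=NH1 P1=NH0 P2=NH2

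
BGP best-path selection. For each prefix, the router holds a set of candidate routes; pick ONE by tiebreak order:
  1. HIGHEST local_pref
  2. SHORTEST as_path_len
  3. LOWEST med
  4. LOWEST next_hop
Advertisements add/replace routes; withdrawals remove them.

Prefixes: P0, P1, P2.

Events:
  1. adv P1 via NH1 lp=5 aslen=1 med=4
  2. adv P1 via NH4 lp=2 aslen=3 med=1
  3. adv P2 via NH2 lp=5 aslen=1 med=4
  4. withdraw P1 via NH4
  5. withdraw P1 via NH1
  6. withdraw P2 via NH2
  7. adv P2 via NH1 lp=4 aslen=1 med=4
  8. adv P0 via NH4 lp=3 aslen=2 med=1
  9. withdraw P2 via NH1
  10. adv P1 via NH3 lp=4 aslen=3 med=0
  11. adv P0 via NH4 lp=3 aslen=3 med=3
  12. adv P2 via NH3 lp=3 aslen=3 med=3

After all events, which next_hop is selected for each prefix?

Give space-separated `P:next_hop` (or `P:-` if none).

Answer: P0:NH4 P1:NH3 P2:NH3

Derivation:
Op 1: best P0=- P1=NH1 P2=-
Op 2: best P0=- P1=NH1 P2=-
Op 3: best P0=- P1=NH1 P2=NH2
Op 4: best P0=- P1=NH1 P2=NH2
Op 5: best P0=- P1=- P2=NH2
Op 6: best P0=- P1=- P2=-
Op 7: best P0=- P1=- P2=NH1
Op 8: best P0=NH4 P1=- P2=NH1
Op 9: best P0=NH4 P1=- P2=-
Op 10: best P0=NH4 P1=NH3 P2=-
Op 11: best P0=NH4 P1=NH3 P2=-
Op 12: best P0=NH4 P1=NH3 P2=NH3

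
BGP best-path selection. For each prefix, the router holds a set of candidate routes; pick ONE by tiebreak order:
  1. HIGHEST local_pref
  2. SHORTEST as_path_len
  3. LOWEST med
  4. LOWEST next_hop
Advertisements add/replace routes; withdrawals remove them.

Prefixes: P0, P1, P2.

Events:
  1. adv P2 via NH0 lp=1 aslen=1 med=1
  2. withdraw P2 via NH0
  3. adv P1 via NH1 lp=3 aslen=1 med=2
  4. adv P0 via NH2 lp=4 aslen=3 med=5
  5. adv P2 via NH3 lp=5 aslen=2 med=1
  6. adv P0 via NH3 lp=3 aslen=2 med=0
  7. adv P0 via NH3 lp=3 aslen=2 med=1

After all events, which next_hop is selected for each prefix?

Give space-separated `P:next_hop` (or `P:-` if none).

Answer: P0:NH2 P1:NH1 P2:NH3

Derivation:
Op 1: best P0=- P1=- P2=NH0
Op 2: best P0=- P1=- P2=-
Op 3: best P0=- P1=NH1 P2=-
Op 4: best P0=NH2 P1=NH1 P2=-
Op 5: best P0=NH2 P1=NH1 P2=NH3
Op 6: best P0=NH2 P1=NH1 P2=NH3
Op 7: best P0=NH2 P1=NH1 P2=NH3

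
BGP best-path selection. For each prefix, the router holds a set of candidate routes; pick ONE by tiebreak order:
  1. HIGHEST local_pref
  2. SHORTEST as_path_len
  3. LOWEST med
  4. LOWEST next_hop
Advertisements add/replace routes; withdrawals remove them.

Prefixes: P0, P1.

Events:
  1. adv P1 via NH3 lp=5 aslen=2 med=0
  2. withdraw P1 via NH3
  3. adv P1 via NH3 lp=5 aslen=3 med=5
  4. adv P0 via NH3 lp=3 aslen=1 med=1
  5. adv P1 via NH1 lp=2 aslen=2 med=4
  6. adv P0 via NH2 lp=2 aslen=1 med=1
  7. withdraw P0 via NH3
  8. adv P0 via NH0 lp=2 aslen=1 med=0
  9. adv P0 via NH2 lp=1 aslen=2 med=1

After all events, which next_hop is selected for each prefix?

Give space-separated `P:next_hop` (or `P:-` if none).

Op 1: best P0=- P1=NH3
Op 2: best P0=- P1=-
Op 3: best P0=- P1=NH3
Op 4: best P0=NH3 P1=NH3
Op 5: best P0=NH3 P1=NH3
Op 6: best P0=NH3 P1=NH3
Op 7: best P0=NH2 P1=NH3
Op 8: best P0=NH0 P1=NH3
Op 9: best P0=NH0 P1=NH3

Answer: P0:NH0 P1:NH3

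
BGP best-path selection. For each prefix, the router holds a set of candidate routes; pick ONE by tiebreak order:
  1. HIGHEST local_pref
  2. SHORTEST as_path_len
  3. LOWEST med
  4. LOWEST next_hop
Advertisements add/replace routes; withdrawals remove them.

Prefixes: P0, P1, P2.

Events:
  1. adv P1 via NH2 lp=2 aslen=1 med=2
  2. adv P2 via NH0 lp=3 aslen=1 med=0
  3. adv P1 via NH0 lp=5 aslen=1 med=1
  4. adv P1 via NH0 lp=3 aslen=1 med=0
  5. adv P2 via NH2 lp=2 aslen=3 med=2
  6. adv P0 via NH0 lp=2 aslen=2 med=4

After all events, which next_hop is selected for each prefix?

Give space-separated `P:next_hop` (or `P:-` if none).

Answer: P0:NH0 P1:NH0 P2:NH0

Derivation:
Op 1: best P0=- P1=NH2 P2=-
Op 2: best P0=- P1=NH2 P2=NH0
Op 3: best P0=- P1=NH0 P2=NH0
Op 4: best P0=- P1=NH0 P2=NH0
Op 5: best P0=- P1=NH0 P2=NH0
Op 6: best P0=NH0 P1=NH0 P2=NH0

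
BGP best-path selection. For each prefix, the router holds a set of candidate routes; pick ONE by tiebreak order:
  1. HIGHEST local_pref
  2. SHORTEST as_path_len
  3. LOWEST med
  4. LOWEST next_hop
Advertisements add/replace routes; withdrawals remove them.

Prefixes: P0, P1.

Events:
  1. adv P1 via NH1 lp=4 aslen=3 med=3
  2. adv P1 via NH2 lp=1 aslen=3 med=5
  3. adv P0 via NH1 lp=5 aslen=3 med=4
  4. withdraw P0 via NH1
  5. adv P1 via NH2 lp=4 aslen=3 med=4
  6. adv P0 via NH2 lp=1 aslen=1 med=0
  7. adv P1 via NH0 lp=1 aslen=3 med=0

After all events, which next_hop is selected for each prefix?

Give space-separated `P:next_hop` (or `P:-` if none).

Op 1: best P0=- P1=NH1
Op 2: best P0=- P1=NH1
Op 3: best P0=NH1 P1=NH1
Op 4: best P0=- P1=NH1
Op 5: best P0=- P1=NH1
Op 6: best P0=NH2 P1=NH1
Op 7: best P0=NH2 P1=NH1

Answer: P0:NH2 P1:NH1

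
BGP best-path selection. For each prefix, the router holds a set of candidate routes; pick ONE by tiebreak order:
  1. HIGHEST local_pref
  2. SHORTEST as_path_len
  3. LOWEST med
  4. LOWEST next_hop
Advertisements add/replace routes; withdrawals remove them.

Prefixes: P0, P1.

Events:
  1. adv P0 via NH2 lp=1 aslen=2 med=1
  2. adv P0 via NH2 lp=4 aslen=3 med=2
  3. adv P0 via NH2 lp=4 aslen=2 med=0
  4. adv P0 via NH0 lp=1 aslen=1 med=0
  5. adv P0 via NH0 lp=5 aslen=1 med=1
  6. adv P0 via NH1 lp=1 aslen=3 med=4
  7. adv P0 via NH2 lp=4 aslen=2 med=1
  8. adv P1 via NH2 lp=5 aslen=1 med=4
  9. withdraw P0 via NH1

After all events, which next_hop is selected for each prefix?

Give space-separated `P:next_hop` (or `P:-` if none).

Op 1: best P0=NH2 P1=-
Op 2: best P0=NH2 P1=-
Op 3: best P0=NH2 P1=-
Op 4: best P0=NH2 P1=-
Op 5: best P0=NH0 P1=-
Op 6: best P0=NH0 P1=-
Op 7: best P0=NH0 P1=-
Op 8: best P0=NH0 P1=NH2
Op 9: best P0=NH0 P1=NH2

Answer: P0:NH0 P1:NH2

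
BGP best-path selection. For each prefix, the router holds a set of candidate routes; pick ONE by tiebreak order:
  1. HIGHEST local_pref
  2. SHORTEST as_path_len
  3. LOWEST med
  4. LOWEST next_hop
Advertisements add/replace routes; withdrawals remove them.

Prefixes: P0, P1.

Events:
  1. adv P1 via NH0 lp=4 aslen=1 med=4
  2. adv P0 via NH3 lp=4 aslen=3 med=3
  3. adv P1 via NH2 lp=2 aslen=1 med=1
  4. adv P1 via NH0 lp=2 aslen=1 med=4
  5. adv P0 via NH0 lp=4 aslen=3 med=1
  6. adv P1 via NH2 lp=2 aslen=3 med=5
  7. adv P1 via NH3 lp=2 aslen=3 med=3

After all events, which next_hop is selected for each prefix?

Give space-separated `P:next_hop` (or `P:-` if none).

Answer: P0:NH0 P1:NH0

Derivation:
Op 1: best P0=- P1=NH0
Op 2: best P0=NH3 P1=NH0
Op 3: best P0=NH3 P1=NH0
Op 4: best P0=NH3 P1=NH2
Op 5: best P0=NH0 P1=NH2
Op 6: best P0=NH0 P1=NH0
Op 7: best P0=NH0 P1=NH0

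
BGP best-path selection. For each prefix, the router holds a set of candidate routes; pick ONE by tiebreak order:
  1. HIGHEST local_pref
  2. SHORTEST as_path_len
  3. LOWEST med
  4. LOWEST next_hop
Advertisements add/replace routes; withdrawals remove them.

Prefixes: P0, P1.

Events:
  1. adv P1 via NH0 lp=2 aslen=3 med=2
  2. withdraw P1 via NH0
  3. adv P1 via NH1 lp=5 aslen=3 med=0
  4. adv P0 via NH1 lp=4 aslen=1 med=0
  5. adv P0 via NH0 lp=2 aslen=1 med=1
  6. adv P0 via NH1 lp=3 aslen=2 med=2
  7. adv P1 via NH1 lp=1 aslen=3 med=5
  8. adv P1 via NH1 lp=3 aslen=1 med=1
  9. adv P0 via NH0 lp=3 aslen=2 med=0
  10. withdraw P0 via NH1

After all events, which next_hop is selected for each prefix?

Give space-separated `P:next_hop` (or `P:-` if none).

Answer: P0:NH0 P1:NH1

Derivation:
Op 1: best P0=- P1=NH0
Op 2: best P0=- P1=-
Op 3: best P0=- P1=NH1
Op 4: best P0=NH1 P1=NH1
Op 5: best P0=NH1 P1=NH1
Op 6: best P0=NH1 P1=NH1
Op 7: best P0=NH1 P1=NH1
Op 8: best P0=NH1 P1=NH1
Op 9: best P0=NH0 P1=NH1
Op 10: best P0=NH0 P1=NH1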